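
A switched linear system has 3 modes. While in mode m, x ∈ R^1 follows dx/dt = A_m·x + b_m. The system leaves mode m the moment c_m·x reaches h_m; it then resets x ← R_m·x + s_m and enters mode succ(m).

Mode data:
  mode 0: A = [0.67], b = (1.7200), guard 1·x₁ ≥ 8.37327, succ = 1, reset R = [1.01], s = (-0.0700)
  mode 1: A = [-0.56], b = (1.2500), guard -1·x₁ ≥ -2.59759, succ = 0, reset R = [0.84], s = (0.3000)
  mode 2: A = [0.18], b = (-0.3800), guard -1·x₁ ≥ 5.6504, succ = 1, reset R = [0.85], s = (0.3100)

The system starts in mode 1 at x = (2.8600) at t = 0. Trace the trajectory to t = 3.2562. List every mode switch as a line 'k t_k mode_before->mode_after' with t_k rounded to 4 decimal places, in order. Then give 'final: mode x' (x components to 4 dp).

1 0.9664 1->0
2 2.1205 0->1
final: 1 5.4906

Mode 1: guard c·x = -2.5976 hit at Δt = 0.9664 (t = 0.9664), x⁻ = (2.5976) → reset → x⁺ = (2.4820), jump to mode 0
Mode 0: guard c·x = 8.3733 hit at Δt = 1.1541 (t = 2.1205), x⁻ = (8.3733) → reset → x⁺ = (8.3870), jump to mode 1
Mode 1: flow for 1.1357 to horizon, guard not reached → x = (5.4906)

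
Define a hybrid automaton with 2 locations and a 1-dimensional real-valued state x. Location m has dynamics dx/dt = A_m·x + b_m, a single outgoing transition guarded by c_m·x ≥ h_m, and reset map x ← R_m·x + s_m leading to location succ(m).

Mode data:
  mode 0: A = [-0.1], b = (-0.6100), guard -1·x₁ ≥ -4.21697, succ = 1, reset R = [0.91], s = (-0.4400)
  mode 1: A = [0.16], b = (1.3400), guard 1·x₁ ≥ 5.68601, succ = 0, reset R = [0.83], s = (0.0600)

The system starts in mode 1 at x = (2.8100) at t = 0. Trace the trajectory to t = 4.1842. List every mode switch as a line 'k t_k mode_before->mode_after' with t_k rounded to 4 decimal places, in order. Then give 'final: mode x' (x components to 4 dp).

1 1.4302 1->0
2 1.9610 0->1
3 3.0713 1->0
4 3.6021 0->1
final: 1 4.5466

Mode 1: guard c·x = 5.6860 hit at Δt = 1.4302 (t = 1.4302), x⁻ = (5.6860) → reset → x⁺ = (4.7794), jump to mode 0
Mode 0: guard c·x = -4.2170 hit at Δt = 0.5308 (t = 1.9610), x⁻ = (4.2170) → reset → x⁺ = (3.3974), jump to mode 1
Mode 1: guard c·x = 5.6860 hit at Δt = 1.1103 (t = 3.0713), x⁻ = (5.6860) → reset → x⁺ = (4.7794), jump to mode 0
Mode 0: guard c·x = -4.2170 hit at Δt = 0.5308 (t = 3.6021), x⁻ = (4.2170) → reset → x⁺ = (3.3974), jump to mode 1
Mode 1: flow for 0.5821 to horizon, guard not reached → x = (4.5466)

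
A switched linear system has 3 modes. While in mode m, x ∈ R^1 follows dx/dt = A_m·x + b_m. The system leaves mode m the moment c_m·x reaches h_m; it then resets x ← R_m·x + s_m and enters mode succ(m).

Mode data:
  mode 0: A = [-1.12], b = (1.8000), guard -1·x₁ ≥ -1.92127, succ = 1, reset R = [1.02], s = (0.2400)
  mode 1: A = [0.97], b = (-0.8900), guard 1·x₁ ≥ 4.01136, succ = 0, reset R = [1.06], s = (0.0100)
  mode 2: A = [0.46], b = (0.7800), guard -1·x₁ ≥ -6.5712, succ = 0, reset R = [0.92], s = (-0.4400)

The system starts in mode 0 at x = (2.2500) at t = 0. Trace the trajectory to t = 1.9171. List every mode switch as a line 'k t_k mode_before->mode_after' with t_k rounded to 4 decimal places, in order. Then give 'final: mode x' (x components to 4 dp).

1 0.6394 0->1
2 1.5475 1->0
final: 0 3.3621

Mode 0: guard c·x = -1.9213 hit at Δt = 0.6394 (t = 0.6394), x⁻ = (1.9213) → reset → x⁺ = (2.1997), jump to mode 1
Mode 1: guard c·x = 4.0114 hit at Δt = 0.9081 (t = 1.5475), x⁻ = (4.0114) → reset → x⁺ = (4.2620), jump to mode 0
Mode 0: flow for 0.3696 to horizon, guard not reached → x = (3.3621)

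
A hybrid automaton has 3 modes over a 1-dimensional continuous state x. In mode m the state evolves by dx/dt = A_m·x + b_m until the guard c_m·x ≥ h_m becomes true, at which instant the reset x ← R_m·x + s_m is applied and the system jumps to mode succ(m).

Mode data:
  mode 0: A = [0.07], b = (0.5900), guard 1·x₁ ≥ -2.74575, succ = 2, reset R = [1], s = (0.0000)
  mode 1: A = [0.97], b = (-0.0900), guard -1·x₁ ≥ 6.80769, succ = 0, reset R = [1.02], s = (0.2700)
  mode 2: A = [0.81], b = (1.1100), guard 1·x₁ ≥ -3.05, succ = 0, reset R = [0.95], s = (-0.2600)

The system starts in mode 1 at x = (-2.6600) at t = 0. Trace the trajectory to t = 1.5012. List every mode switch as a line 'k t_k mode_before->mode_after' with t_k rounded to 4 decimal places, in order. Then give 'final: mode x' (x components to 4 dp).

1 0.9474 1->0
final: 0 -6.6045

Mode 1: guard c·x = 6.8077 hit at Δt = 0.9474 (t = 0.9474), x⁻ = (-6.8077) → reset → x⁺ = (-6.6738), jump to mode 0
Mode 0: flow for 0.5538 to horizon, guard not reached → x = (-6.6045)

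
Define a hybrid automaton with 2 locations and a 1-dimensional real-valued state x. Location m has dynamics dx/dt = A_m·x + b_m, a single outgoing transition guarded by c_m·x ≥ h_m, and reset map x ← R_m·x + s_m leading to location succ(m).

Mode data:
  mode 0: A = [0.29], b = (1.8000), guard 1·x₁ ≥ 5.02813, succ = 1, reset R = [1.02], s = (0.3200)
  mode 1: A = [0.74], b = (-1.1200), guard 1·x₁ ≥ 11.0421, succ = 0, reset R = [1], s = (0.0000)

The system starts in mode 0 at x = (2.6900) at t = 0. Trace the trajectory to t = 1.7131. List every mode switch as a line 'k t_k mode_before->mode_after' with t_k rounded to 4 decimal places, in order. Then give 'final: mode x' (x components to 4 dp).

Mode 0: guard c·x = 5.0281 hit at Δt = 0.8046 (t = 0.8046), x⁻ = (5.0281) → reset → x⁺ = (5.4487), jump to mode 1
Mode 1: flow for 0.9085 to horizon, guard not reached → x = (9.2214)

1 0.8046 0->1
final: 1 9.2214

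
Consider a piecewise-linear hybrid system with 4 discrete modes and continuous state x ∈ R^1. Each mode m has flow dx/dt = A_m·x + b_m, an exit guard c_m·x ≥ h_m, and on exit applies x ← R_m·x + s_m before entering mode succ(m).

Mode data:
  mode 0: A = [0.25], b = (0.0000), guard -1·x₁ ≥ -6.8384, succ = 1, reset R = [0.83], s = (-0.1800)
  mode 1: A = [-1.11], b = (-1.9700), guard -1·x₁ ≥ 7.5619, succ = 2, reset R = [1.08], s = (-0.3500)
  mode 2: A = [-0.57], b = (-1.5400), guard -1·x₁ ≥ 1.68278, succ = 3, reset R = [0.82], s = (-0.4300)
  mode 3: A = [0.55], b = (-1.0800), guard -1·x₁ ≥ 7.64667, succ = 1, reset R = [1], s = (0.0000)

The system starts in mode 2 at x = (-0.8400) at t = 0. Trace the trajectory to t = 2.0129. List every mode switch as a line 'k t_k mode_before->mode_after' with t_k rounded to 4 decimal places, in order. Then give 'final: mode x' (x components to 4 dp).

Mode 2: guard c·x = 1.6828 hit at Δt = 1.0574 (t = 1.0574), x⁻ = (-1.6828) → reset → x⁺ = (-1.8099), jump to mode 3
Mode 3: flow for 0.9555 to horizon, guard not reached → x = (-4.4187)

1 1.0574 2->3
final: 3 -4.4187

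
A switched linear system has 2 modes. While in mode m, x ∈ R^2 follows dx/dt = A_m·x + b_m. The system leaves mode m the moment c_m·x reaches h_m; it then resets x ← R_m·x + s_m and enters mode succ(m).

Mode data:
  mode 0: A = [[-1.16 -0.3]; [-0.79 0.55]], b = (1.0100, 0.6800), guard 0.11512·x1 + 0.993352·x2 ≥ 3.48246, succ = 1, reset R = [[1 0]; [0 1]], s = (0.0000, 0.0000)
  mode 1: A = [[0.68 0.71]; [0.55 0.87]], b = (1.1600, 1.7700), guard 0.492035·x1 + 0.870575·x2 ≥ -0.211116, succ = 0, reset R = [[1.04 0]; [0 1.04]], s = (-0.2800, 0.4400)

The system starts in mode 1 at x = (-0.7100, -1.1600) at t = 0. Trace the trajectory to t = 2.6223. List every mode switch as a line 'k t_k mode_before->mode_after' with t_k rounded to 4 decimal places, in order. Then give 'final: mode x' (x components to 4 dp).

Mode 1: guard c·x = -0.2111 hit at Δt = 1.5155 (t = 1.5155), x⁻ = (-0.4341, 0.0028) → reset → x⁺ = (-0.7315, 0.4430), jump to mode 0
Mode 0: flow for 1.1068 to horizon, guard not reached → x = (0.1630, 2.0812)

1 1.5155 1->0
final: 0 0.1630 2.0812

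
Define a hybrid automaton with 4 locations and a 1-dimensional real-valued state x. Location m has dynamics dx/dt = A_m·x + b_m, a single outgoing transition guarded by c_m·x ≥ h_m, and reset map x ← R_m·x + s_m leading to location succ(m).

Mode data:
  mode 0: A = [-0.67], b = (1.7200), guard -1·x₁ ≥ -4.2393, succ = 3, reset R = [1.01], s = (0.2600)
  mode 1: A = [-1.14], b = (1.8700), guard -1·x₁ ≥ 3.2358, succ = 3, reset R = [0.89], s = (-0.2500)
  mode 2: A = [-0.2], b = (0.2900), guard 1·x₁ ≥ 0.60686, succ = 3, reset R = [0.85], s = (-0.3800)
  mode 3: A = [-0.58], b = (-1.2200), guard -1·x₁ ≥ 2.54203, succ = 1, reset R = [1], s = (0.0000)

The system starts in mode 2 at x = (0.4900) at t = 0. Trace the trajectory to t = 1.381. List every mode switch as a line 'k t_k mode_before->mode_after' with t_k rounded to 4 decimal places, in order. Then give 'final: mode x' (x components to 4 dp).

1 0.6490 2->3
final: 3 -0.6388

Mode 2: guard c·x = 0.6069 hit at Δt = 0.6490 (t = 0.6490), x⁻ = (0.6069) → reset → x⁺ = (0.1358), jump to mode 3
Mode 3: flow for 0.7320 to horizon, guard not reached → x = (-0.6388)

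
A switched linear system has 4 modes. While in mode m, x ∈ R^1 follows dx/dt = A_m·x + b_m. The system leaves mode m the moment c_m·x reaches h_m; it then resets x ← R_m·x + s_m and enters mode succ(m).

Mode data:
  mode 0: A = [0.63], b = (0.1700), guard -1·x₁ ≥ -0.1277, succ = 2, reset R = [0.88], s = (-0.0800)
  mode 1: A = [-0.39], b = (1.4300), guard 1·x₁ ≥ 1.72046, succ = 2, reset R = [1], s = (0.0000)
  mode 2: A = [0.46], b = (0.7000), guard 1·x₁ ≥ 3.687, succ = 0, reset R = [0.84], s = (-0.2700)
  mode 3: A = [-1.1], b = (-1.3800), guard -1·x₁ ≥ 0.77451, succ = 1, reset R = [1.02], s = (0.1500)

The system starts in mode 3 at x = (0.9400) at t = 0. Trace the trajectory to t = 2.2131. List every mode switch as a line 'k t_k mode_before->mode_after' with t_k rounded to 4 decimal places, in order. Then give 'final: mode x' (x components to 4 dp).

Mode 3: guard c·x = 0.7745 hit at Δt = 1.3817 (t = 1.3817), x⁻ = (-0.7745) → reset → x⁺ = (-0.6400), jump to mode 1
Mode 1: flow for 0.8314 to horizon, guard not reached → x = (0.5526)

1 1.3817 3->1
final: 1 0.5526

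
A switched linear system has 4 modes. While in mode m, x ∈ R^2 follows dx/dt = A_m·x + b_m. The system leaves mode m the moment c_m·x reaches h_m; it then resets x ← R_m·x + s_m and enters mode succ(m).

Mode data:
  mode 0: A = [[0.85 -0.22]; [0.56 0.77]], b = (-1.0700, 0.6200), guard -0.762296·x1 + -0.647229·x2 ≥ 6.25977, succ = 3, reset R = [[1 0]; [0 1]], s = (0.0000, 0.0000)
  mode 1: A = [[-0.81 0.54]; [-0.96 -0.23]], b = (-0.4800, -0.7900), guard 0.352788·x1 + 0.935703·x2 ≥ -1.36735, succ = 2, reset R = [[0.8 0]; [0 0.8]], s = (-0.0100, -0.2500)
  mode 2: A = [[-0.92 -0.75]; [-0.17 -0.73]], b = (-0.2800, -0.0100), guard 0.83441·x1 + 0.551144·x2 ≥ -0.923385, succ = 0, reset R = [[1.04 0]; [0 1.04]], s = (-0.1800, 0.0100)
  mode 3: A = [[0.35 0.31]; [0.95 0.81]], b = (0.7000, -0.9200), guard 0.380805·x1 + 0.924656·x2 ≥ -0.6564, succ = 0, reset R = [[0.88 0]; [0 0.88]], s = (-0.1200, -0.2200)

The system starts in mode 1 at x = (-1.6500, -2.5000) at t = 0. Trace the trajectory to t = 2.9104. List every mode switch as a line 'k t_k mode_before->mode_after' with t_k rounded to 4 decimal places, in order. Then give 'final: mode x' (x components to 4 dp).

1 1.3299 1->2
2 1.8204 2->0
final: 0 -3.8416 -2.2467

Mode 1: guard c·x = -1.3674 hit at Δt = 1.3299 (t = 1.3299), x⁻ = (-1.6044, -0.8564) → reset → x⁺ = (-1.2935, -0.9351), jump to mode 2
Mode 2: guard c·x = -0.9234 hit at Δt = 0.4905 (t = 1.8204), x⁻ = (-0.7164, -0.5908) → reset → x⁺ = (-0.9251, -0.6044), jump to mode 0
Mode 0: flow for 1.0900 to horizon, guard not reached → x = (-3.8416, -2.2467)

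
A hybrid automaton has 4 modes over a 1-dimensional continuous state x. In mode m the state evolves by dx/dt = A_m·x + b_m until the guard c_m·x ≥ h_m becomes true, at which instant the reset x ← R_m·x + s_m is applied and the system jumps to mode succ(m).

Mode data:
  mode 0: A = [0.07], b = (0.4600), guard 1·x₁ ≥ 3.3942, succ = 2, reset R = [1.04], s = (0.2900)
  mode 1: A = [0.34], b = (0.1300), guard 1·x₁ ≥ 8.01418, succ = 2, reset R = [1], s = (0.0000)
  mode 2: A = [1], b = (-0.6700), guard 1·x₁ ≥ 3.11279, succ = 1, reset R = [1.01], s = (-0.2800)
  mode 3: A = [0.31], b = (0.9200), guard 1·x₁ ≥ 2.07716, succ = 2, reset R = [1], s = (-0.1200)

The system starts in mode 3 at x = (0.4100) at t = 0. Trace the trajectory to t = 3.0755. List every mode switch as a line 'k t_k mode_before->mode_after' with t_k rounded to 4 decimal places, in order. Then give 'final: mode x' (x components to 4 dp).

1 1.2941 3->2
2 1.9348 2->1
final: 1 4.4020

Mode 3: guard c·x = 2.0772 hit at Δt = 1.2941 (t = 1.2941), x⁻ = (2.0772) → reset → x⁺ = (1.9572), jump to mode 2
Mode 2: guard c·x = 3.1128 hit at Δt = 0.6407 (t = 1.9348), x⁻ = (3.1128) → reset → x⁺ = (2.8639), jump to mode 1
Mode 1: flow for 1.1407 to horizon, guard not reached → x = (4.4020)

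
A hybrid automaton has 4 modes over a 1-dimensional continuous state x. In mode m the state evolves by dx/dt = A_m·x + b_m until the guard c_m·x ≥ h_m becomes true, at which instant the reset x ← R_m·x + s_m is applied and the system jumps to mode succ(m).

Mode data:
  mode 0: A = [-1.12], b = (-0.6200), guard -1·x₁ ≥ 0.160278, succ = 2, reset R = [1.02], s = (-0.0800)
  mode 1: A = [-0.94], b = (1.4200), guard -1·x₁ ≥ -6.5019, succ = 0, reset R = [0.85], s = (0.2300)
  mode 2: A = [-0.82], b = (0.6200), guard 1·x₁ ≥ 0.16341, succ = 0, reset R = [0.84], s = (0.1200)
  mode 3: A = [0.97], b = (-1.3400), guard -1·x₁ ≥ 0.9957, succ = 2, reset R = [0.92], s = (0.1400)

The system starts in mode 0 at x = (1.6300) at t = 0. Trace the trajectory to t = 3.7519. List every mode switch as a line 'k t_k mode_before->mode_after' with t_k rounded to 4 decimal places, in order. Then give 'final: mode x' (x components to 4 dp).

1 1.5305 0->2
2 2.1679 2->0
3 2.8139 0->2
4 3.4513 2->0
final: 0 0.0255

Mode 0: guard c·x = 0.1603 hit at Δt = 1.5305 (t = 1.5305), x⁻ = (-0.1603) → reset → x⁺ = (-0.2435), jump to mode 2
Mode 2: guard c·x = 0.1634 hit at Δt = 0.6374 (t = 2.1679), x⁻ = (0.1634) → reset → x⁺ = (0.2573), jump to mode 0
Mode 0: guard c·x = 0.1603 hit at Δt = 0.6460 (t = 2.8139), x⁻ = (-0.1603) → reset → x⁺ = (-0.2435), jump to mode 2
Mode 2: guard c·x = 0.1634 hit at Δt = 0.6374 (t = 3.4513), x⁻ = (0.1634) → reset → x⁺ = (0.2573), jump to mode 0
Mode 0: flow for 0.3006 to horizon, guard not reached → x = (0.0255)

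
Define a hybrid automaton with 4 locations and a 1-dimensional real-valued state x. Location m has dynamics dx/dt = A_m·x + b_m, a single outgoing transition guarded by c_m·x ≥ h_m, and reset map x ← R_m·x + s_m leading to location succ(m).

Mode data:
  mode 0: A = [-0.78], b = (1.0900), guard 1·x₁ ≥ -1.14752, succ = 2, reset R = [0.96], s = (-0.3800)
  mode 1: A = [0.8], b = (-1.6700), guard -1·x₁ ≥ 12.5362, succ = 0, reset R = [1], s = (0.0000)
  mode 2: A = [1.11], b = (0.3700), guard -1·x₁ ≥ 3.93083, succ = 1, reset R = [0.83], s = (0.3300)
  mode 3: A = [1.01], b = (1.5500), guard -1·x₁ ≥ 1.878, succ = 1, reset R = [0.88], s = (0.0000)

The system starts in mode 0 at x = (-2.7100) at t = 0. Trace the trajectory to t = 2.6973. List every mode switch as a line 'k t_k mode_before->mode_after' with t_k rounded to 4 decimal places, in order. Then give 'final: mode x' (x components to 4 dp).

1 0.6137 0->2
2 1.6425 2->1
final: 1 -9.5856

Mode 0: guard c·x = -1.1475 hit at Δt = 0.6137 (t = 0.6137), x⁻ = (-1.1475) → reset → x⁺ = (-1.4816), jump to mode 2
Mode 2: guard c·x = 3.9308 hit at Δt = 1.0288 (t = 1.6425), x⁻ = (-3.9308) → reset → x⁺ = (-2.9326), jump to mode 1
Mode 1: flow for 1.0548 to horizon, guard not reached → x = (-9.5856)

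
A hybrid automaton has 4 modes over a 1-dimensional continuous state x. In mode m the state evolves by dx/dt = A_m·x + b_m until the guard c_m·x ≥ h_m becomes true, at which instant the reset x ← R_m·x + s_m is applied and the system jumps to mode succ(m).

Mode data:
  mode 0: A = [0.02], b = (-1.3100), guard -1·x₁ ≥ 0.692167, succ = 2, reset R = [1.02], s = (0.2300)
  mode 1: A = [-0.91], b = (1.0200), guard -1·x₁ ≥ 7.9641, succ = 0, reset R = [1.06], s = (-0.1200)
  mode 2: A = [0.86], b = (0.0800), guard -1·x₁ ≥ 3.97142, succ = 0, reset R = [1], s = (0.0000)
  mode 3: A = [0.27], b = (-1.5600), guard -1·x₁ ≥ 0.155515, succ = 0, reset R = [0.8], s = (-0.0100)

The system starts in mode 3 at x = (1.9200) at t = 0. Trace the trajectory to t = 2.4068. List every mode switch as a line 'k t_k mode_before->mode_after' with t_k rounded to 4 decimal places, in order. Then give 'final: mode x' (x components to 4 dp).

1 1.5944 3->0
2 2.0175 0->2
final: 2 -0.6283

Mode 3: guard c·x = 0.1555 hit at Δt = 1.5944 (t = 1.5944), x⁻ = (-0.1555) → reset → x⁺ = (-0.1344), jump to mode 0
Mode 0: guard c·x = 0.6922 hit at Δt = 0.4231 (t = 2.0175), x⁻ = (-0.6922) → reset → x⁺ = (-0.4760), jump to mode 2
Mode 2: flow for 0.3893 to horizon, guard not reached → x = (-0.6283)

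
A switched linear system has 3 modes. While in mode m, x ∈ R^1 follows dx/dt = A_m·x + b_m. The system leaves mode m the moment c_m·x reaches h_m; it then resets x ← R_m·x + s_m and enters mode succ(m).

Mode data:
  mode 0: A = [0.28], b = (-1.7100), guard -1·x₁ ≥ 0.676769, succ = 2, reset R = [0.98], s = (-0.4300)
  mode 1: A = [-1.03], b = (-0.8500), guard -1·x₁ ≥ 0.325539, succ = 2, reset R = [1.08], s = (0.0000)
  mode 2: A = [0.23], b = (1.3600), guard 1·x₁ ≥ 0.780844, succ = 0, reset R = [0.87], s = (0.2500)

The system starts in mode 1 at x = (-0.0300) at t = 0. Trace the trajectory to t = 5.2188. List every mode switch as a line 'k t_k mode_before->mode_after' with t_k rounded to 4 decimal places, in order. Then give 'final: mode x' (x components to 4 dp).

Mode 1: guard c·x = 0.3255 hit at Δt = 0.4511 (t = 0.4511), x⁻ = (-0.3255) → reset → x⁺ = (-0.3516), jump to mode 2
Mode 2: guard c·x = 0.7808 hit at Δt = 0.8058 (t = 1.2569), x⁻ = (0.7808) → reset → x⁺ = (0.9293), jump to mode 0
Mode 0: guard c·x = 0.6768 hit at Δt = 0.9649 (t = 2.2218), x⁻ = (-0.6768) → reset → x⁺ = (-1.0932), jump to mode 2
Mode 2: guard c·x = 0.7808 hit at Δt = 1.4281 (t = 3.6499), x⁻ = (0.7808) → reset → x⁺ = (0.9293), jump to mode 0
Mode 0: guard c·x = 0.6768 hit at Δt = 0.9649 (t = 4.6148), x⁻ = (-0.6768) → reset → x⁺ = (-1.0932), jump to mode 2
Mode 2: flow for 0.6040 to horizon, guard not reached → x = (-0.3749)

1 0.4511 1->2
2 1.2569 2->0
3 2.2218 0->2
4 3.6499 2->0
5 4.6148 0->2
final: 2 -0.3749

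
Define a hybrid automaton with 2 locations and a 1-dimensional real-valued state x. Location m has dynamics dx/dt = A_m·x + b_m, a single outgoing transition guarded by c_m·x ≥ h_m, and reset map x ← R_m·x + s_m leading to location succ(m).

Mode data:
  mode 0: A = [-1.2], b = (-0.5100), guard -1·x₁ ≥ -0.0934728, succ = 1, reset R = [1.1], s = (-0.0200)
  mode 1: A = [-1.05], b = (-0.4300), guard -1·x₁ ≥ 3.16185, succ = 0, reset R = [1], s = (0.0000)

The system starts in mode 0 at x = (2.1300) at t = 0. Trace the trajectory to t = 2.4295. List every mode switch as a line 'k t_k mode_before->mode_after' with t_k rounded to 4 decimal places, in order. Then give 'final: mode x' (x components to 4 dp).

Mode 0: guard c·x = -0.0935 hit at Δt = 1.3291 (t = 1.3291), x⁻ = (0.0935) → reset → x⁺ = (0.0828), jump to mode 1
Mode 1: flow for 1.1004 to horizon, guard not reached → x = (-0.2545)

1 1.3291 0->1
final: 1 -0.2545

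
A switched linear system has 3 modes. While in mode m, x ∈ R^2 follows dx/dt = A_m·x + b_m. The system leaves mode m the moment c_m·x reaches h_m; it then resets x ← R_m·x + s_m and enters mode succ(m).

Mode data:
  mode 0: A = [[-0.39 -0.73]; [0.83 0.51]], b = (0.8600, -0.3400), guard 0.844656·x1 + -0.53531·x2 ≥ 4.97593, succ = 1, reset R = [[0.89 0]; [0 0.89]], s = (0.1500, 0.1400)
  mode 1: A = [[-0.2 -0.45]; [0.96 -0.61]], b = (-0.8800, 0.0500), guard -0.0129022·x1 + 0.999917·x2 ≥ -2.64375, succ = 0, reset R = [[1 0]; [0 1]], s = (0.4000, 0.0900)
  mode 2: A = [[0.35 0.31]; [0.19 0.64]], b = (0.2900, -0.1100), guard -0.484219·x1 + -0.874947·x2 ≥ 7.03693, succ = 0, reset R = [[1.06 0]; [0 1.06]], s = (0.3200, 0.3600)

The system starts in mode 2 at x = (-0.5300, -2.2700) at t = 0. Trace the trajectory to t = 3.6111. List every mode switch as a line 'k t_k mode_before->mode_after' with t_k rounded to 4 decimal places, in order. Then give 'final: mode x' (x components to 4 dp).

1 1.4615 2->0
2 1.8691 0->1
3 3.0224 1->0
final: 0 3.0504 -2.1769

Mode 2: guard c·x = 7.0369 hit at Δt = 1.4615 (t = 1.4615), x⁻ = (-2.6227, -6.5912) → reset → x⁺ = (-2.4601, -6.6267), jump to mode 0
Mode 0: guard c·x = 4.9759 hit at Δt = 0.4076 (t = 1.8691), x⁻ = (0.3576, -8.7312) → reset → x⁺ = (0.4683, -7.6307), jump to mode 1
Mode 1: guard c·x = -2.6437 hit at Δt = 1.1533 (t = 3.0224), x⁻ = (1.7117, -2.6219) → reset → x⁺ = (2.1117, -2.5319), jump to mode 0
Mode 0: flow for 0.5887 to horizon, guard not reached → x = (3.0504, -2.1769)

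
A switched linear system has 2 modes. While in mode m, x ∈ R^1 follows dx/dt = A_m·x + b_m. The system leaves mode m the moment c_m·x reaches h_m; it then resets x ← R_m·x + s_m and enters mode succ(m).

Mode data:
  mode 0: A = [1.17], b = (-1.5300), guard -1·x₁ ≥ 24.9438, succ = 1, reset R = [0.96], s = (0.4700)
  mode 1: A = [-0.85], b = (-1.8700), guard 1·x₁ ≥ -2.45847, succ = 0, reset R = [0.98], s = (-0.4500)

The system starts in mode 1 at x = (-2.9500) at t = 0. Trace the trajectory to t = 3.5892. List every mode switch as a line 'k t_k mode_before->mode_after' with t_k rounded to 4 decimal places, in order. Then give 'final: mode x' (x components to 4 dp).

1 1.2533 1->0
2 2.8264 0->1
final: 1 -13.3250

Mode 1: guard c·x = -2.4585 hit at Δt = 1.2533 (t = 1.2533), x⁻ = (-2.4585) → reset → x⁺ = (-2.8593), jump to mode 0
Mode 0: guard c·x = 24.9438 hit at Δt = 1.5731 (t = 2.8264), x⁻ = (-24.9438) → reset → x⁺ = (-23.4760), jump to mode 1
Mode 1: flow for 0.7628 to horizon, guard not reached → x = (-13.3250)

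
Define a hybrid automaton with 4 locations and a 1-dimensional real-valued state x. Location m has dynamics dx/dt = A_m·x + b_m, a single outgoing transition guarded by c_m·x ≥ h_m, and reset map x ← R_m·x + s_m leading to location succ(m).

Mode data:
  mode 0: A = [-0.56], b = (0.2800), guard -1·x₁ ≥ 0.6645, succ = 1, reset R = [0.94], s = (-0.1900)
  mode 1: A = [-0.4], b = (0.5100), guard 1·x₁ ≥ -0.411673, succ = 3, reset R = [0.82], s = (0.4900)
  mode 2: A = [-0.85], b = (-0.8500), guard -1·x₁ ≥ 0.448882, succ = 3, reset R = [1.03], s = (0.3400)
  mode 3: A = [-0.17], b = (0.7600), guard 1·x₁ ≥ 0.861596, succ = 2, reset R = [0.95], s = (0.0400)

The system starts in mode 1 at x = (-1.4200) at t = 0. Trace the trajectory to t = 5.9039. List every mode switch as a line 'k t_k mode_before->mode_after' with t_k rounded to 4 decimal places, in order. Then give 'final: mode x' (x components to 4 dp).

1 1.1716 1->3
2 2.2269 3->2
3 3.6570 2->3
4 5.0752 3->2
final: 2 -0.0811

Mode 1: guard c·x = -0.4117 hit at Δt = 1.1716 (t = 1.1716), x⁻ = (-0.4117) → reset → x⁺ = (0.1524), jump to mode 3
Mode 3: guard c·x = 0.8616 hit at Δt = 1.0553 (t = 2.2269), x⁻ = (0.8616) → reset → x⁺ = (0.8585), jump to mode 2
Mode 2: guard c·x = 0.4489 hit at Δt = 1.4301 (t = 3.6570), x⁻ = (-0.4489) → reset → x⁺ = (-0.1223), jump to mode 3
Mode 3: guard c·x = 0.8616 hit at Δt = 1.4182 (t = 5.0752), x⁻ = (0.8616) → reset → x⁺ = (0.8585), jump to mode 2
Mode 2: flow for 0.8287 to horizon, guard not reached → x = (-0.0811)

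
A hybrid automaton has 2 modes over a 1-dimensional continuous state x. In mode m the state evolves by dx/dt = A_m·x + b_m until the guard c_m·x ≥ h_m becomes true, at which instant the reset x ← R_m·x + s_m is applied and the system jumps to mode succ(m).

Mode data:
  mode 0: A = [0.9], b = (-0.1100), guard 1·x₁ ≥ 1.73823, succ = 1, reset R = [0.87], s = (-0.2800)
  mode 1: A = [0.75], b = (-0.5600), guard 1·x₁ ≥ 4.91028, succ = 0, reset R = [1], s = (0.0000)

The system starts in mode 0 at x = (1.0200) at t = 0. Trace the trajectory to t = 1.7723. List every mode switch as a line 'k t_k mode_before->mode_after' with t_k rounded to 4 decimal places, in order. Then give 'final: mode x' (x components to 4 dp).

Mode 0: guard c·x = 1.7382 hit at Δt = 0.6531 (t = 0.6531), x⁻ = (1.7382) → reset → x⁺ = (1.2323), jump to mode 1
Mode 1: flow for 1.1192 to horizon, guard not reached → x = (1.8708)

1 0.6531 0->1
final: 1 1.8708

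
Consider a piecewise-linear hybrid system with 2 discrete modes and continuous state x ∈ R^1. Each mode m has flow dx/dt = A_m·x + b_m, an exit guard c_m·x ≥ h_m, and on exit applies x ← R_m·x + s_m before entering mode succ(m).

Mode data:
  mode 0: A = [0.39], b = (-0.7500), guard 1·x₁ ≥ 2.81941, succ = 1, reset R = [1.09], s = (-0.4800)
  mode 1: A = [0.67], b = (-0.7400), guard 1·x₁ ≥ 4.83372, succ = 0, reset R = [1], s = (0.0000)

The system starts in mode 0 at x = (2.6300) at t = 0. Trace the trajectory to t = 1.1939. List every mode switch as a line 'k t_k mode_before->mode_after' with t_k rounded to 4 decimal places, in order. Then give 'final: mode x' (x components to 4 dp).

Mode 0: guard c·x = 2.8194 hit at Δt = 0.6087 (t = 0.6087), x⁻ = (2.8194) → reset → x⁺ = (2.5932), jump to mode 1
Mode 1: flow for 0.5852 to horizon, guard not reached → x = (3.3078)

1 0.6087 0->1
final: 1 3.3078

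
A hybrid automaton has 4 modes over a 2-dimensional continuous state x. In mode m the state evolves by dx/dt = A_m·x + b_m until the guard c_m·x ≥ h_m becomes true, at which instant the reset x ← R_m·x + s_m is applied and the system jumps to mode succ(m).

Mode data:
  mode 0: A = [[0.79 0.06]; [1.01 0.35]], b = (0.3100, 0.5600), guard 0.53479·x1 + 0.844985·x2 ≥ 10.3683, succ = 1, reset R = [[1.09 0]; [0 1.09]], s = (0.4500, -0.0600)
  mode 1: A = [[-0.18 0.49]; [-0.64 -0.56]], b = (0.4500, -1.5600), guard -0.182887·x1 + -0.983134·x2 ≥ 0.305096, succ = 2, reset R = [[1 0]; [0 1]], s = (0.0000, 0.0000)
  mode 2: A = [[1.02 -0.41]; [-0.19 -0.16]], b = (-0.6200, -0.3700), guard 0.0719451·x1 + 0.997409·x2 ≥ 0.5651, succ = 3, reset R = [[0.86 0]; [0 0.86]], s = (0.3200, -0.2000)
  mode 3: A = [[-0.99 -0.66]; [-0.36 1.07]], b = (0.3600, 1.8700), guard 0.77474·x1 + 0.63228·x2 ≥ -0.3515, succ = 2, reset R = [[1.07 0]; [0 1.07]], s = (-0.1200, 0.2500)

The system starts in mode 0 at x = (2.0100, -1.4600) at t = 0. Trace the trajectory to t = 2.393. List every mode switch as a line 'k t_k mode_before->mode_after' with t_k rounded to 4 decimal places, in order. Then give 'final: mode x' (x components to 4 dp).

1 1.5589 0->1
final: 1 9.5238 -0.2689

Mode 0: guard c·x = 10.3683 hit at Δt = 1.5589 (t = 1.5589), x⁻ = (8.0092, 7.2014) → reset → x⁺ = (9.1800, 7.7895), jump to mode 1
Mode 1: flow for 0.8341 to horizon, guard not reached → x = (9.5238, -0.2689)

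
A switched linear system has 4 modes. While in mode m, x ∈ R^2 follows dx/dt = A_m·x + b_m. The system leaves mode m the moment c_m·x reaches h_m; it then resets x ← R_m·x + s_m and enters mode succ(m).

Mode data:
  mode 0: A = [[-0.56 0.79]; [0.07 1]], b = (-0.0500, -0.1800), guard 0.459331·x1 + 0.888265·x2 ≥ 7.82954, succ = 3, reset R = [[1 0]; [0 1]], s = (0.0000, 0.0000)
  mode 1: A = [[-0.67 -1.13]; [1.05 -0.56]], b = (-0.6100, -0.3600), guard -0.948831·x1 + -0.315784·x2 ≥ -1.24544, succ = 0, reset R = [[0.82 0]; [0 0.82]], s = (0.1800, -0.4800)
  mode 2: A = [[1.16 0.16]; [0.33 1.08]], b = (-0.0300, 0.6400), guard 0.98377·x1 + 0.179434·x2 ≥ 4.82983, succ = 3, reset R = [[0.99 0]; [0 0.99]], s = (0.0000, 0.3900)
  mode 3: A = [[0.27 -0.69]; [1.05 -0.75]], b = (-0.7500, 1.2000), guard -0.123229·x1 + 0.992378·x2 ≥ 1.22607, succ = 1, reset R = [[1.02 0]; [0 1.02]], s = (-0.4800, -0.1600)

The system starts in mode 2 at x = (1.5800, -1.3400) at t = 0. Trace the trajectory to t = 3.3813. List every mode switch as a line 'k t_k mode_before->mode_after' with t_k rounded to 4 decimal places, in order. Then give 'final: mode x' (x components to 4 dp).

1 1.1049 2->3
2 1.5359 3->1
3 2.3863 1->0
final: 0 1.9242 4.0460

Mode 2: guard c·x = 4.8298 hit at Δt = 1.1049 (t = 1.1049), x⁻ = (5.1269, -1.1920) → reset → x⁺ = (5.0757, -0.7901), jump to mode 3
Mode 3: guard c·x = 1.2261 hit at Δt = 0.4310 (t = 1.5359), x⁻ = (5.1743, 1.8780) → reset → x⁺ = (4.7978, 1.7556), jump to mode 1
Mode 1: guard c·x = -1.2454 hit at Δt = 0.8504 (t = 2.3863), x⁻ = (0.4833, 2.4917) → reset → x⁺ = (0.5763, 1.5632), jump to mode 0
Mode 0: flow for 0.9950 to horizon, guard not reached → x = (1.9242, 4.0460)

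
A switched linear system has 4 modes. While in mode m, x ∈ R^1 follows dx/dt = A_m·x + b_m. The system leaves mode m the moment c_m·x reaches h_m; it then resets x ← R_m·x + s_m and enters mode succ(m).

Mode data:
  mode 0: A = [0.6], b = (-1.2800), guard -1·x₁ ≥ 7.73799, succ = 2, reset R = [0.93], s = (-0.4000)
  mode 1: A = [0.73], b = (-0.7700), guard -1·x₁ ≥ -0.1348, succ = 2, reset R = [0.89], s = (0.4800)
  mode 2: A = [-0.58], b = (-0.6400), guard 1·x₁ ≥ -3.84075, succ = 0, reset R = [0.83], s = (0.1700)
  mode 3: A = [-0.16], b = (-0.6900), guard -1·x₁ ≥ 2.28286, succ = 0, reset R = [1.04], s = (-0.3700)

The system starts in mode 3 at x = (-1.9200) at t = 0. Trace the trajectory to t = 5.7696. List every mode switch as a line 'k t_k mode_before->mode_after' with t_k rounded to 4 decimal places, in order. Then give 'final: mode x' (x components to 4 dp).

Mode 3: guard c·x = 2.2829 hit at Δt = 1.0280 (t = 1.0280), x⁻ = (-2.2829) → reset → x⁺ = (-2.7442), jump to mode 0
Mode 0: guard c·x = 7.7380 hit at Δt = 1.1750 (t = 2.2030), x⁻ = (-7.7380) → reset → x⁺ = (-7.5963), jump to mode 2
Mode 2: guard c·x = -3.8407 hit at Δt = 1.4892 (t = 3.6922), x⁻ = (-3.8408) → reset → x⁺ = (-3.0178), jump to mode 0
Mode 0: guard c·x = 7.7380 hit at Δt = 1.0840 (t = 4.7762), x⁻ = (-7.7380) → reset → x⁺ = (-7.5963), jump to mode 2
Mode 2: flow for 0.9934 to horizon, guard not reached → x = (-4.7528)

1 1.0280 3->0
2 2.2030 0->2
3 3.6922 2->0
4 4.7762 0->2
final: 2 -4.7528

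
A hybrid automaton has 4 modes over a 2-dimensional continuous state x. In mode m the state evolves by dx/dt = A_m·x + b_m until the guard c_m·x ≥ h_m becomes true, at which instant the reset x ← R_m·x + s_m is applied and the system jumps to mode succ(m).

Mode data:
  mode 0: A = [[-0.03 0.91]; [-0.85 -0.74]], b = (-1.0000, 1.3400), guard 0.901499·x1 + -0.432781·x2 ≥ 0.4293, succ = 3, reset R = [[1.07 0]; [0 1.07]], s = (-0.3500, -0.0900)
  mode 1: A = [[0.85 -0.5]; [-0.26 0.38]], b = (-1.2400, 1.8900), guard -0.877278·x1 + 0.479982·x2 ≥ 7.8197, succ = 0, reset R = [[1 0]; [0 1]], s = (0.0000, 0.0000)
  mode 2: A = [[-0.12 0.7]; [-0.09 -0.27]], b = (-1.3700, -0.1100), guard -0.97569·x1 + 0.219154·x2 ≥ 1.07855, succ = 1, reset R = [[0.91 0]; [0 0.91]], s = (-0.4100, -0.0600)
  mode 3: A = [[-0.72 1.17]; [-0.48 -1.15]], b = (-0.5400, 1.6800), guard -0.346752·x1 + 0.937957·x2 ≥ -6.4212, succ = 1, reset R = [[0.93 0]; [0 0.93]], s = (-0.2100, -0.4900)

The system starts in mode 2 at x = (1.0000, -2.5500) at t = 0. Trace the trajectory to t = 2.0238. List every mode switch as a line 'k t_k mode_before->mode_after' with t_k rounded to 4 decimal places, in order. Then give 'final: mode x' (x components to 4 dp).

Mode 2: guard c·x = 1.0785 hit at Δt = 0.8705 (t = 0.8705), x⁻ = (-1.5714, -2.0745) → reset → x⁺ = (-1.8400, -1.9478), jump to mode 1
Mode 1: flow for 1.1533 to horizon, guard not reached → x = (-6.4395, 1.0231)

1 0.8705 2->1
final: 1 -6.4395 1.0231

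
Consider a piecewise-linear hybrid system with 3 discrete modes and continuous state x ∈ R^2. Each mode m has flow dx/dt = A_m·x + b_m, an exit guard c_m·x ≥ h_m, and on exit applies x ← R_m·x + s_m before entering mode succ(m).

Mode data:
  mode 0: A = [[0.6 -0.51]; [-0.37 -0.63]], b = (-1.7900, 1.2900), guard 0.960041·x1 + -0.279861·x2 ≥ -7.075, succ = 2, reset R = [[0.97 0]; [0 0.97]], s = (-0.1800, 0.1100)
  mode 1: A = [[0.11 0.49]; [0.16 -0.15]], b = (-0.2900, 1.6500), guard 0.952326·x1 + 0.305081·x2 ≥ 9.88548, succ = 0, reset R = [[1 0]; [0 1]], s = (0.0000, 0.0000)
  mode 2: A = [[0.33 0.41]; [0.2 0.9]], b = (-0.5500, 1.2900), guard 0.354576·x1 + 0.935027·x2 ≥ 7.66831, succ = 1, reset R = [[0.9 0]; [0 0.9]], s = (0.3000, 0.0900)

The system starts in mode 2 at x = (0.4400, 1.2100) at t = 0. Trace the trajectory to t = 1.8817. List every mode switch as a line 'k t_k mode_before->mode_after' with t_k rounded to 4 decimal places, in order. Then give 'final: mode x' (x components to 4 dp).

1 1.2916 2->1
final: 1 4.2578 7.4082

Mode 2: guard c·x = 7.6683 hit at Δt = 1.2916 (t = 1.2916), x⁻ = (2.0855, 7.4103) → reset → x⁺ = (2.1770, 6.7593), jump to mode 1
Mode 1: flow for 0.5901 to horizon, guard not reached → x = (4.2578, 7.4082)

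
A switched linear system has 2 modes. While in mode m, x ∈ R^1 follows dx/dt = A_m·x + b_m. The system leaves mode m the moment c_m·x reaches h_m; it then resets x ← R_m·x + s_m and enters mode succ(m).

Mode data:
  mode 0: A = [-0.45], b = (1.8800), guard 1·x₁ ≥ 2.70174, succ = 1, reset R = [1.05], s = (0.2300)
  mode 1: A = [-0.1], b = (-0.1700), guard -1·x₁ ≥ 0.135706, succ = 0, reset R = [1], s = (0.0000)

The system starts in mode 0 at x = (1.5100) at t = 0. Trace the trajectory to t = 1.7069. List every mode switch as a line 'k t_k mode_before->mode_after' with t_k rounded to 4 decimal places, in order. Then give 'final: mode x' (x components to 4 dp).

1 1.3153 0->1
final: 1 2.8838

Mode 0: guard c·x = 2.7017 hit at Δt = 1.3153 (t = 1.3153), x⁻ = (2.7017) → reset → x⁺ = (3.0668), jump to mode 1
Mode 1: flow for 0.3916 to horizon, guard not reached → x = (2.8838)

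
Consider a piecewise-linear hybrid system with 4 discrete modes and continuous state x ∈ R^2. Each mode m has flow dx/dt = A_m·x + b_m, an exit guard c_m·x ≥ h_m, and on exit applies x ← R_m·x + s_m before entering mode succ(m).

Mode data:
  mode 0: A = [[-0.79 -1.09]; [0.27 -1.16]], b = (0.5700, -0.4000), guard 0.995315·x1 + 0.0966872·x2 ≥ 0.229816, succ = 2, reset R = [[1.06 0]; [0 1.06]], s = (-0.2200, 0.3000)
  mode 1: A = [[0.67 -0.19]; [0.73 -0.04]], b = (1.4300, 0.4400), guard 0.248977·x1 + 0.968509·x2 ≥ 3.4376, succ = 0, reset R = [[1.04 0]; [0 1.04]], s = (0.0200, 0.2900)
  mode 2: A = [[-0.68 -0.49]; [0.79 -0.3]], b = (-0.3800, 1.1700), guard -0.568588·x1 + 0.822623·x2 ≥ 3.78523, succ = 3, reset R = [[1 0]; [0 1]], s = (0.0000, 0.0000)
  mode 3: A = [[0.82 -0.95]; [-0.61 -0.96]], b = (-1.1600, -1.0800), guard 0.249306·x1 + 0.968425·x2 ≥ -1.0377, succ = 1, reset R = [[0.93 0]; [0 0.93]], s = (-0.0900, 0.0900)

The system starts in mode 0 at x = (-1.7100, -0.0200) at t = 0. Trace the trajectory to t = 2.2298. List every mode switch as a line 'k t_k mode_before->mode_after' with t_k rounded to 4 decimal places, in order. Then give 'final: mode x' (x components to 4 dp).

1 1.4818 0->2
final: 2 -0.2913 0.6707

Mode 0: guard c·x = 0.2298 hit at Δt = 1.4818 (t = 1.4818), x⁻ = (0.2644, -0.3450) → reset → x⁺ = (0.0603, -0.0657), jump to mode 2
Mode 2: flow for 0.7480 to horizon, guard not reached → x = (-0.2913, 0.6707)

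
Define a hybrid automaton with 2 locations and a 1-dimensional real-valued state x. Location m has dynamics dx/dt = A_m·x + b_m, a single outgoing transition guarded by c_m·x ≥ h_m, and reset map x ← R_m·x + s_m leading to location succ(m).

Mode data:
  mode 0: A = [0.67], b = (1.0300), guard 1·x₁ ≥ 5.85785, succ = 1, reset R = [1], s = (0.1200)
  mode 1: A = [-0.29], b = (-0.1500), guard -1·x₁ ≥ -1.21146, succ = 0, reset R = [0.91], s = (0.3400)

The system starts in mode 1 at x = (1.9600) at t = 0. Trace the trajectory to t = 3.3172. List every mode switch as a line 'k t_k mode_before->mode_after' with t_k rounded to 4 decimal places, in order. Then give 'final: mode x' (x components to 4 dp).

1 1.2406 1->0
2 2.5973 0->1
final: 1 4.7541

Mode 1: guard c·x = -1.2115 hit at Δt = 1.2406 (t = 1.2406), x⁻ = (1.2115) → reset → x⁺ = (1.4424), jump to mode 0
Mode 0: guard c·x = 5.8579 hit at Δt = 1.3567 (t = 2.5973), x⁻ = (5.8579) → reset → x⁺ = (5.9779), jump to mode 1
Mode 1: flow for 0.7199 to horizon, guard not reached → x = (4.7541)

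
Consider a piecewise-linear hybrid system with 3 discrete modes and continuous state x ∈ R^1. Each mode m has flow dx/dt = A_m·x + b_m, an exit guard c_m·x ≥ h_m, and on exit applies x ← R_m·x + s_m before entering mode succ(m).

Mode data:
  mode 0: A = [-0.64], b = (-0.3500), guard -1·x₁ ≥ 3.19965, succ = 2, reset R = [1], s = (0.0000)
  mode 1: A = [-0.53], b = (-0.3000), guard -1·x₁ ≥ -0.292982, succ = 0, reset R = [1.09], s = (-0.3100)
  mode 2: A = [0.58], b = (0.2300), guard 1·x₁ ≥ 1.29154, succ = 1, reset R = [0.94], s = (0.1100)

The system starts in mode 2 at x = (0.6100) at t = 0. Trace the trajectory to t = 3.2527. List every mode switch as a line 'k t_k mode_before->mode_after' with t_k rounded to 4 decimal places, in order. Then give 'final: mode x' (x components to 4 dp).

Mode 2: guard c·x = 1.2915 hit at Δt = 0.8915 (t = 0.8915), x⁻ = (1.2915) → reset → x⁺ = (1.3240), jump to mode 1
Mode 1: guard c·x = -0.2930 hit at Δt = 1.4879 (t = 2.3794), x⁻ = (0.2930) → reset → x⁺ = (0.0094), jump to mode 0
Mode 0: flow for 0.8733 to horizon, guard not reached → x = (-0.2288)

1 0.8915 2->1
2 2.3794 1->0
final: 0 -0.2288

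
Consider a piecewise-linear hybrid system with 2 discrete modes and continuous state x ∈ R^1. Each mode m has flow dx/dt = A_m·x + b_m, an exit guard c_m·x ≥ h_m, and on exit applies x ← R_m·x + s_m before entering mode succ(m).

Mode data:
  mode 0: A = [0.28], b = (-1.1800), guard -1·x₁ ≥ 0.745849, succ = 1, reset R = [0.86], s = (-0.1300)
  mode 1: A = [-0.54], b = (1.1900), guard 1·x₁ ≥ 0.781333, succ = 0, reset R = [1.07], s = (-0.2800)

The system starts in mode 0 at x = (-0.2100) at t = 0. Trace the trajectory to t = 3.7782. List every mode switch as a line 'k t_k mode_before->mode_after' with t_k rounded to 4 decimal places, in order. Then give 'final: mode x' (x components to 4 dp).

1 0.4083 0->1
2 1.7749 1->0
3 2.8622 0->1
final: 1 0.3895

Mode 0: guard c·x = 0.7458 hit at Δt = 0.4083 (t = 0.4083), x⁻ = (-0.7458) → reset → x⁺ = (-0.7714), jump to mode 1
Mode 1: guard c·x = 0.7813 hit at Δt = 1.3666 (t = 1.7749), x⁻ = (0.7813) → reset → x⁺ = (0.5560), jump to mode 0
Mode 0: guard c·x = 0.7458 hit at Δt = 1.0873 (t = 2.8622), x⁻ = (-0.7458) → reset → x⁺ = (-0.7714), jump to mode 1
Mode 1: flow for 0.9160 to horizon, guard not reached → x = (0.3895)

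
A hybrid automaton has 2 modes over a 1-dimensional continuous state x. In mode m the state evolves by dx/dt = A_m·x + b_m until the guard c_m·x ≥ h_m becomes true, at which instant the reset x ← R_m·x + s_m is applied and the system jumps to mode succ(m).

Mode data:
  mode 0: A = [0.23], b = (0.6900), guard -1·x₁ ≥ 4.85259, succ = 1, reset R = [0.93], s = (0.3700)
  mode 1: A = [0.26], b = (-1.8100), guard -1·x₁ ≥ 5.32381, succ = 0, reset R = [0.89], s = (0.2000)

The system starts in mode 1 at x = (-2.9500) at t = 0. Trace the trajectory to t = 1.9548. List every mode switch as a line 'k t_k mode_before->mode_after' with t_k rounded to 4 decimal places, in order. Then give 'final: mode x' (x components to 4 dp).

1 0.8258 1->0
2 1.6344 0->1
final: 1 -5.1076

Mode 1: guard c·x = 5.3238 hit at Δt = 0.8258 (t = 0.8258), x⁻ = (-5.3238) → reset → x⁺ = (-4.5382), jump to mode 0
Mode 0: guard c·x = 4.8526 hit at Δt = 0.8086 (t = 1.6344), x⁻ = (-4.8526) → reset → x⁺ = (-4.1429), jump to mode 1
Mode 1: flow for 0.3204 to horizon, guard not reached → x = (-5.1076)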